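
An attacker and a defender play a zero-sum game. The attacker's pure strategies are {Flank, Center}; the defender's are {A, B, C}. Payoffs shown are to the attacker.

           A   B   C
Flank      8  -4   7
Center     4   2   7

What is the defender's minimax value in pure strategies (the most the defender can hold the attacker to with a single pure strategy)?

2

Column maxima: A → 8, B → 2, C → 7.
The smallest of these is 2.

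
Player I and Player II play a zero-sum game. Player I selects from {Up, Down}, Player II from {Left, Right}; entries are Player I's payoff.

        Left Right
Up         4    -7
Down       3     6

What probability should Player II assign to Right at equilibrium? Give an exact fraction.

Row minima: Up → -7, Down → 3; maximin = 3.
Column maxima: Left → 4, Right → 6; minimax = 4.
3 ≠ 4, so there is no saddle point; optimal play is mixed.
Let Player I play Up with probability p. Expected payoff against Left: 4p + 3(1−p) = p + 3; against Right: (-7)p + 6(1−p) = −13p + 6.
Setting these equal: p + 3 = −13p + 6 ⇒ 14p = 3 ⇒ p = 3/14, and the value is (1)·(3/14) + 3 = 45/14.
For Player II: with q = P(Left), equating Up's and Down's payoffs gives 11q − 7 = −3q + 6 ⇒ q = 13/14.

1/14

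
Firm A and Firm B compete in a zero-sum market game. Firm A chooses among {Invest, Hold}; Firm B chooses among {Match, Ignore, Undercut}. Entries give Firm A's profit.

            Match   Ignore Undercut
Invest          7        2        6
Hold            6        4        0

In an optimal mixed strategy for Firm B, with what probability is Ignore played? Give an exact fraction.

3/4

Row minima: Invest → 2, Hold → 0; maximin = 2.
Column maxima: Match → 7, Ignore → 4, Undercut → 6; minimax = 4.
2 ≠ 4, so there is no saddle point; optimal play is mixed.
Match is strictly dominated by Ignore (it gives Firm A strictly more in every row), so Firm B never plays it.
On the remaining 2×2 (Invest, Hold vs Ignore, Undercut):
Let Firm A play Invest with probability p. Expected payoff against Ignore: 2p + 4(1−p) = −2p + 4; against Undercut: 6p + 0(1−p) = 6p.
Setting these equal: −2p + 4 = 6p ⇒ −8p = -4 ⇒ p = 1/2, and the value is (-2)·(1/2) + 4 = 3.
For Firm B: with q = P(Ignore), equating Invest's and Hold's payoffs gives −4q + 6 = 4q ⇒ q = 3/4.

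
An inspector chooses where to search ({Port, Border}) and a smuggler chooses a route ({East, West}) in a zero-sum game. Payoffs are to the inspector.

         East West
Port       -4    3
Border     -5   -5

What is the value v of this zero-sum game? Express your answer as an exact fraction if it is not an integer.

-4

Row minima: Port → -4, Border → -5; maximin = -4.
Column maxima: East → -4, West → 3; minimax = -4.
Since maximin = minimax = -4, there is a saddle point and the value is -4.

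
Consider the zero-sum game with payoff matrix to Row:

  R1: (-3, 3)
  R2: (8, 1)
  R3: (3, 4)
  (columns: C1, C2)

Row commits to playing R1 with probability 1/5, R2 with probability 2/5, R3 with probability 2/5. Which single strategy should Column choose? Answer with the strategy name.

C2

If Column plays C1, Row's expected payoff is (1/5)·(-3) + (2/5)·8 + (2/5)·3 = 19/5.
If Column plays C2, Row's expected payoff is (1/5)·3 + (2/5)·1 + (2/5)·4 = 13/5.
Column minimizes Row's payoff; the smallest is 13/5, so the best response is C2.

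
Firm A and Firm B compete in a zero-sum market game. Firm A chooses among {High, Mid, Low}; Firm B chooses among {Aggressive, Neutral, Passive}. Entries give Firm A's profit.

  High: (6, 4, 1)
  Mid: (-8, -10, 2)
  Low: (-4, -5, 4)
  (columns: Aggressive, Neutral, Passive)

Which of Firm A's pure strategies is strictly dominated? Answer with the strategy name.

Low gives a strictly higher payoff than Mid against every column: -4 > -8, -5 > -10, 4 > 2.
So Mid is strictly dominated and Firm A never plays it.

Mid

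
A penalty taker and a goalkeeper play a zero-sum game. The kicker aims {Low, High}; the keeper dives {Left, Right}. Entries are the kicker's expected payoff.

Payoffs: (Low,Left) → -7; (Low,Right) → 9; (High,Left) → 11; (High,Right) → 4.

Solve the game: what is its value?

127/23

Row minima: Low → -7, High → 4; maximin = 4.
Column maxima: Left → 11, Right → 9; minimax = 9.
4 ≠ 9, so there is no saddle point; optimal play is mixed.
Let the kicker play Low with probability p. Expected payoff against Left: (-7)p + 11(1−p) = −18p + 11; against Right: 9p + 4(1−p) = 5p + 4.
Setting these equal: −18p + 11 = 5p + 4 ⇒ −23p = -7 ⇒ p = 7/23, and the value is (-18)·(7/23) + 11 = 127/23.
For the keeper: with q = P(Left), equating Low's and High's payoffs gives −16q + 9 = 7q + 4 ⇒ q = 5/23.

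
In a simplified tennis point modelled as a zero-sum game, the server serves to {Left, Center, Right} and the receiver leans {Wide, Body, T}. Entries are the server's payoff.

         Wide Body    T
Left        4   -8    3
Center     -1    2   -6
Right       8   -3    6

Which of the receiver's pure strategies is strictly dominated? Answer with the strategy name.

Wide

T holds the server's payoff strictly below Wide in every row: 3 < 4, -6 < -1, 6 < 8.
So Wide is strictly dominated for the receiver.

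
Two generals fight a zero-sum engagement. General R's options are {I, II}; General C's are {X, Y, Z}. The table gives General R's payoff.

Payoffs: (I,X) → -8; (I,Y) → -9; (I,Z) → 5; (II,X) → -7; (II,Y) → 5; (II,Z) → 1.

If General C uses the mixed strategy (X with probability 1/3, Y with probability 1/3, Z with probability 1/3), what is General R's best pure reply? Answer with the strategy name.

II

Expected payoff of I: (1/3)·(-8) + (1/3)·(-9) + (1/3)·5 = -4.
Expected payoff of II: (1/3)·(-7) + (1/3)·5 + (1/3)·1 = -1/3.
The largest is -1/3, so General R's best response is II.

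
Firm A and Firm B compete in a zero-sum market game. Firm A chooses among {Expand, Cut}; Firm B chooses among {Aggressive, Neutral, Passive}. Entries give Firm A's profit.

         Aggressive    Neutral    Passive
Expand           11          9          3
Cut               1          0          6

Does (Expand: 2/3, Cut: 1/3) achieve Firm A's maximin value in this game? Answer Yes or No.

No

Against Aggressive this mix gives (2/3)·11 + (1/3)·1 = 23/3.
Against Neutral this mix gives (2/3)·9 + (1/3)·0 = 6.
Against Passive this mix gives (2/3)·3 + (1/3)·6 = 4.
Firm B will play Passive, holding Firm A to 4. Shifting weight toward the row that does better against Passive would raise this floor (the equalizing mix achieves 9/2 against both Passive and Neutral), so the proposed strategy is not optimal.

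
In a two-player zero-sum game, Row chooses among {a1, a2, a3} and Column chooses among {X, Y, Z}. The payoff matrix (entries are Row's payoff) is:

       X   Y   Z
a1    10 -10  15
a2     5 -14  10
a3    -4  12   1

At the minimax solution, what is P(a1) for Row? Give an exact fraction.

4/9

Row minima: a1 → -10, a2 → -14, a3 → -4; maximin = -4.
Column maxima: X → 10, Y → 12, Z → 15; minimax = 10.
-4 ≠ 10, so there is no saddle point; optimal play is mixed.
a2 is strictly dominated by a1, so Row never plays it.
Z is strictly dominated by X (it gives Row strictly more in every row), so Column never plays it.
On the remaining 2×2 (a1, a3 vs X, Y):
Let Row play a1 with probability p. Expected payoff against X: 10p + (-4)(1−p) = 14p − 4; against Y: (-10)p + 12(1−p) = −22p + 12.
Setting these equal: 14p − 4 = −22p + 12 ⇒ 36p = 16 ⇒ p = 4/9, and the value is (14)·(4/9) − 4 = 20/9.
For Column: with q = P(X), equating a1's and a3's payoffs gives 20q − 10 = −16q + 12 ⇒ q = 11/18.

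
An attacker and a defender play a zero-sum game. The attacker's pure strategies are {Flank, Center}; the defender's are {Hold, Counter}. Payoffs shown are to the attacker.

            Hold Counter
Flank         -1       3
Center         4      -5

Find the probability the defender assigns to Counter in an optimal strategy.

5/13

Row minima: Flank → -1, Center → -5; maximin = -1.
Column maxima: Hold → 4, Counter → 3; minimax = 3.
-1 ≠ 3, so there is no saddle point; optimal play is mixed.
Let the attacker play Flank with probability p. Expected payoff against Hold: (-1)p + 4(1−p) = −5p + 4; against Counter: 3p + (-5)(1−p) = 8p − 5.
Setting these equal: −5p + 4 = 8p − 5 ⇒ −13p = -9 ⇒ p = 9/13, and the value is (-5)·(9/13) + 4 = 7/13.
For the defender: with q = P(Hold), equating Flank's and Center's payoffs gives −4q + 3 = 9q − 5 ⇒ q = 8/13.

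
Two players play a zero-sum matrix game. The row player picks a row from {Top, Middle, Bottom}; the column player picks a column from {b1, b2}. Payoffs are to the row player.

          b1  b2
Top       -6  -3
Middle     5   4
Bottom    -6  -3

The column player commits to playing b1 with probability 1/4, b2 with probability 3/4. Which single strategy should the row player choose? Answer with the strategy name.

Expected payoff of Top: (1/4)·(-6) + (3/4)·(-3) = -15/4.
Expected payoff of Middle: (1/4)·5 + (3/4)·4 = 17/4.
Expected payoff of Bottom: (1/4)·(-6) + (3/4)·(-3) = -15/4.
The largest is 17/4, so the row player's best response is Middle.

Middle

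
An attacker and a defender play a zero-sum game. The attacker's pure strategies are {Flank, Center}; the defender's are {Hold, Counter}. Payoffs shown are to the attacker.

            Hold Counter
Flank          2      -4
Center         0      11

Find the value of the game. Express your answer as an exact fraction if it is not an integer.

22/17

Row minima: Flank → -4, Center → 0; maximin = 0.
Column maxima: Hold → 2, Counter → 11; minimax = 2.
0 ≠ 2, so there is no saddle point; optimal play is mixed.
Let the attacker play Flank with probability p. Expected payoff against Hold: 2p + 0(1−p) = 2p; against Counter: (-4)p + 11(1−p) = −15p + 11.
Setting these equal: 2p = −15p + 11 ⇒ 17p = 11 ⇒ p = 11/17, and the value is (2)·(11/17) = 22/17.
For the defender: with q = P(Hold), equating Flank's and Center's payoffs gives 6q − 4 = −11q + 11 ⇒ q = 15/17.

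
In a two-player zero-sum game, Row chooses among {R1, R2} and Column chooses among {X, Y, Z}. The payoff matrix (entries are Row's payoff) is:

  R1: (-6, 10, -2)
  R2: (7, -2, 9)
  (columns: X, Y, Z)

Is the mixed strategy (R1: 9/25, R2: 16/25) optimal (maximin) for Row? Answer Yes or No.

Against X this mix gives (9/25)·(-6) + (16/25)·7 = 58/25.
Against Y this mix gives (9/25)·10 + (16/25)·(-2) = 58/25.
Against Z this mix gives (9/25)·(-2) + (16/25)·9 = 126/25.
All of Column's active replies (X, Y) yield 58/25, and no column does worse for Row. The mix makes Column indifferent and guarantees 58/25, so it is optimal.

Yes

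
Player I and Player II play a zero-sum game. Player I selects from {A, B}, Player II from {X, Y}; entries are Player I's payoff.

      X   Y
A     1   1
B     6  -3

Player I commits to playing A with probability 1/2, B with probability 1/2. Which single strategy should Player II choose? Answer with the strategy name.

If Player II plays X, Player I's expected payoff is (1/2)·1 + (1/2)·6 = 7/2.
If Player II plays Y, Player I's expected payoff is (1/2)·1 + (1/2)·(-3) = -1.
Player II minimizes Player I's payoff; the smallest is -1, so the best response is Y.

Y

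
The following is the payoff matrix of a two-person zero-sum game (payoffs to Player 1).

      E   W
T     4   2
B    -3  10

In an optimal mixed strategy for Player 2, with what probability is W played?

Row minima: T → 2, B → -3; maximin = 2.
Column maxima: E → 4, W → 10; minimax = 4.
2 ≠ 4, so there is no saddle point; optimal play is mixed.
Let Player 1 play T with probability p. Expected payoff against E: 4p + (-3)(1−p) = 7p − 3; against W: 2p + 10(1−p) = −8p + 10.
Setting these equal: 7p − 3 = −8p + 10 ⇒ 15p = 13 ⇒ p = 13/15, and the value is (7)·(13/15) − 3 = 46/15.
For Player 2: with q = P(E), equating T's and B's payoffs gives 2q + 2 = −13q + 10 ⇒ q = 8/15.

7/15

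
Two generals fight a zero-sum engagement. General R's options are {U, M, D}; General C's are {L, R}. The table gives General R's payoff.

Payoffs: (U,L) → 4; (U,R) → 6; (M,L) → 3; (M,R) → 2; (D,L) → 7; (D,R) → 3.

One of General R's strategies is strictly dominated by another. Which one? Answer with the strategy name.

U gives a strictly higher payoff than M against every column: 4 > 3, 6 > 2.
So M is strictly dominated and General R never plays it.

M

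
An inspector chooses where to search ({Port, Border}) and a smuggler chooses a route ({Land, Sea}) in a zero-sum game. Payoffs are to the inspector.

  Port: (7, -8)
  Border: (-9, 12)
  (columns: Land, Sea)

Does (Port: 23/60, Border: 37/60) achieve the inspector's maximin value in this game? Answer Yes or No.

No

Against Land this mix gives (23/60)·7 + (37/60)·(-9) = -43/15.
Against Sea this mix gives (23/60)·(-8) + (37/60)·12 = 13/3.
The smuggler will play Land, holding the inspector to -43/15. Shifting weight toward the row that does better against Land would raise this floor (the equalizing mix achieves 1/3 against both Land and Sea), so the proposed strategy is not optimal.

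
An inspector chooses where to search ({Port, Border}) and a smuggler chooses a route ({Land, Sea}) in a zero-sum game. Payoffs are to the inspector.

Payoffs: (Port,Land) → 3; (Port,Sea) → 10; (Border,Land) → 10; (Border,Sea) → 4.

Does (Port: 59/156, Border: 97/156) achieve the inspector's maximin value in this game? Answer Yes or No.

Against Land this mix gives (59/156)·3 + (97/156)·10 = 1147/156.
Against Sea this mix gives (59/156)·10 + (97/156)·4 = 163/26.
The smuggler will play Sea, holding the inspector to 163/26. Shifting weight toward the row that does better against Sea would raise this floor (the equalizing mix achieves 88/13 against both Sea and Land), so the proposed strategy is not optimal.

No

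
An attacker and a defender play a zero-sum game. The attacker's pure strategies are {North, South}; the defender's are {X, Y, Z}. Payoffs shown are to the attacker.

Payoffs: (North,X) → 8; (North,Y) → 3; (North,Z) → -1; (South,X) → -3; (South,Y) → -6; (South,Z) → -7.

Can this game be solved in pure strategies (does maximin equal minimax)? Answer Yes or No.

Yes

Row minima: North → -1, South → -7; maximin = -1.
Column maxima: X → 8, Y → 3, Z → -1; minimax = -1.
maximin = minimax = -1, so a saddle point exists.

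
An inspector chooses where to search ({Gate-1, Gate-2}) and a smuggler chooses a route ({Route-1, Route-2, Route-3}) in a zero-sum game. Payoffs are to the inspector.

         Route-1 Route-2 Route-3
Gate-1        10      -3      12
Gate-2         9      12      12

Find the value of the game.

Row minima: Gate-1 → -3, Gate-2 → 9; maximin = 9.
Column maxima: Route-1 → 10, Route-2 → 12, Route-3 → 12; minimax = 10.
9 ≠ 10, so there is no saddle point; optimal play is mixed.
Route-3 is strictly dominated by Route-1 (it gives the inspector strictly more in every row), so the smuggler never plays it.
On the remaining 2×2 (Gate-1, Gate-2 vs Route-1, Route-2):
Let the inspector play Gate-1 with probability p. Expected payoff against Route-1: 10p + 9(1−p) = p + 9; against Route-2: (-3)p + 12(1−p) = −15p + 12.
Setting these equal: p + 9 = −15p + 12 ⇒ 16p = 3 ⇒ p = 3/16, and the value is (1)·(3/16) + 9 = 147/16.
For the smuggler: with q = P(Route-1), equating Gate-1's and Gate-2's payoffs gives 13q − 3 = −3q + 12 ⇒ q = 15/16.

147/16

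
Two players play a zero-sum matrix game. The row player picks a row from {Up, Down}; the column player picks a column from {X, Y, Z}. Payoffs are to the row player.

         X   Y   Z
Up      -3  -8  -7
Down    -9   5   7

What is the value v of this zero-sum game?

Row minima: Up → -8, Down → -9; maximin = -8.
Column maxima: X → -3, Y → 5, Z → 7; minimax = -3.
-8 ≠ -3, so there is no saddle point; optimal play is mixed.
Z is strictly dominated by Y (it gives the row player strictly more in every row), so the column player never plays it.
On the remaining 2×2 (Up, Down vs X, Y):
Let the row player play Up with probability p. Expected payoff against X: (-3)p + (-9)(1−p) = 6p − 9; against Y: (-8)p + 5(1−p) = −13p + 5.
Setting these equal: 6p − 9 = −13p + 5 ⇒ 19p = 14 ⇒ p = 14/19, and the value is (6)·(14/19) − 9 = -87/19.
For the column player: with q = P(X), equating Up's and Down's payoffs gives 5q − 8 = −14q + 5 ⇒ q = 13/19.

-87/19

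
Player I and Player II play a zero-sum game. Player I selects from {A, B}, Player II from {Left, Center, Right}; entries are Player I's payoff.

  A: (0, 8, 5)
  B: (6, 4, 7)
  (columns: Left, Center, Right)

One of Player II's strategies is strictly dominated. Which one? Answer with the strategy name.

Left holds Player I's payoff strictly below Right in every row: 0 < 5, 6 < 7.
So Right is strictly dominated for Player II.

Right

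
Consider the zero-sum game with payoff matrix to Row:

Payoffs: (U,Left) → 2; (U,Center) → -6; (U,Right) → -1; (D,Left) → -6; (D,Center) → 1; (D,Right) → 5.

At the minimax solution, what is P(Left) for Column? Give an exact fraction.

7/15

Row minima: U → -6, D → -6; maximin = -6.
Column maxima: Left → 2, Center → 1, Right → 5; minimax = 1.
-6 ≠ 1, so there is no saddle point; optimal play is mixed.
Right is strictly dominated by Center (it gives Row strictly more in every row), so Column never plays it.
On the remaining 2×2 (U, D vs Left, Center):
Let Row play U with probability p. Expected payoff against Left: 2p + (-6)(1−p) = 8p − 6; against Center: (-6)p + 1(1−p) = −7p + 1.
Setting these equal: 8p − 6 = −7p + 1 ⇒ 15p = 7 ⇒ p = 7/15, and the value is (8)·(7/15) − 6 = -34/15.
For Column: with q = P(Left), equating U's and D's payoffs gives 8q − 6 = −7q + 1 ⇒ q = 7/15.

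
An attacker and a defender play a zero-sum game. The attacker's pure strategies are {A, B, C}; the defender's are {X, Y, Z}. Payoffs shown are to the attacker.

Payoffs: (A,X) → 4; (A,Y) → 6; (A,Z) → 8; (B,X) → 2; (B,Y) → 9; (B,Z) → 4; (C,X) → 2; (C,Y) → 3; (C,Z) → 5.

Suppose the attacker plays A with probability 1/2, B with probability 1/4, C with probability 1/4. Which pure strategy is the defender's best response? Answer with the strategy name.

X

If the defender plays X, the attacker's expected payoff is (1/2)·4 + (1/4)·2 + (1/4)·2 = 3.
If the defender plays Y, the attacker's expected payoff is (1/2)·6 + (1/4)·9 + (1/4)·3 = 6.
If the defender plays Z, the attacker's expected payoff is (1/2)·8 + (1/4)·4 + (1/4)·5 = 25/4.
The defender minimizes the attacker's payoff; the smallest is 3, so the best response is X.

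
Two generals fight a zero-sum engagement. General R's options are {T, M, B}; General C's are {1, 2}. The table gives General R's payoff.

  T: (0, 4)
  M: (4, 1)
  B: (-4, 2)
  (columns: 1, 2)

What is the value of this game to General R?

Row minima: T → 0, M → 1, B → -4; maximin = 1.
Column maxima: 1 → 4, 2 → 4; minimax = 4.
1 ≠ 4, so there is no saddle point; optimal play is mixed.
B is strictly dominated by T, so General R never plays it.
On the remaining 2×2 (T, M vs 1, 2):
Let General R play T with probability p. Expected payoff against 1: 0p + 4(1−p) = −4p + 4; against 2: 4p + 1(1−p) = 3p + 1.
Setting these equal: −4p + 4 = 3p + 1 ⇒ −7p = -3 ⇒ p = 3/7, and the value is (-4)·(3/7) + 4 = 16/7.
For General C: with q = P(1), equating T's and M's payoffs gives −4q + 4 = 3q + 1 ⇒ q = 3/7.

16/7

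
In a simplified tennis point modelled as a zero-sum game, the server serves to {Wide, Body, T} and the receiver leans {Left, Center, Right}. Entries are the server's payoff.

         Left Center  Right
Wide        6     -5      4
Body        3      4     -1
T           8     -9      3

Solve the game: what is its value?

Row minima: Wide → -5, Body → -1, T → -9; maximin = -1.
Column maxima: Left → 8, Center → 4, Right → 4; minimax = 4.
-1 ≠ 4, so there is no saddle point; optimal play is mixed.
Left is strictly dominated by Right (it gives the server strictly more in every row), so the receiver never plays it.
With Left eliminated, T is strictly dominated by Wide (Wide gives the server strictly more in every remaining column), so the server never plays it.
On the remaining 2×2 (Wide, Body vs Center, Right):
Let the server play Wide with probability p. Expected payoff against Center: (-5)p + 4(1−p) = −9p + 4; against Right: 4p + (-1)(1−p) = 5p − 1.
Setting these equal: −9p + 4 = 5p − 1 ⇒ −14p = -5 ⇒ p = 5/14, and the value is (-9)·(5/14) + 4 = 11/14.
For the receiver: with q = P(Center), equating Wide's and Body's payoffs gives −9q + 4 = 5q − 1 ⇒ q = 5/14.

11/14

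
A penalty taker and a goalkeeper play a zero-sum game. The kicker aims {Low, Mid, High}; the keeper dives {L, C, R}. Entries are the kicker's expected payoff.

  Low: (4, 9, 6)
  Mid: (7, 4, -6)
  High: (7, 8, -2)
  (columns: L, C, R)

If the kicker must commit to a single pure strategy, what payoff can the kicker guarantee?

4

Row minima: Low → 4, Mid → -6, High → -2.
The best of these is 4.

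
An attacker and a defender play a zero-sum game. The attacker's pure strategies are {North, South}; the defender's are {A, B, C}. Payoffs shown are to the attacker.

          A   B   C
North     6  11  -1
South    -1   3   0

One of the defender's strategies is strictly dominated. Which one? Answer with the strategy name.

B

A holds the attacker's payoff strictly below B in every row: 6 < 11, -1 < 3.
So B is strictly dominated for the defender.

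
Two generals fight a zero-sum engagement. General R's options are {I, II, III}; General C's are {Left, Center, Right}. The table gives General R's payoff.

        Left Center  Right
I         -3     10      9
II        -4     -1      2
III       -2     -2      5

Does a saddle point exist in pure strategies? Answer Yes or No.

Row minima: I → -3, II → -4, III → -2; maximin = -2.
Column maxima: Left → -2, Center → 10, Right → 9; minimax = -2.
maximin = minimax = -2, so a saddle point exists.

Yes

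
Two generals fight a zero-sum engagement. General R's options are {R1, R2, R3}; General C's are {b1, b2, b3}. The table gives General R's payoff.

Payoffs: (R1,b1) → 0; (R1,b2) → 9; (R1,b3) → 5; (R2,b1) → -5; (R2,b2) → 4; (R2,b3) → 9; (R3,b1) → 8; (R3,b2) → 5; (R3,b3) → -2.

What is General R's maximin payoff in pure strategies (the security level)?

0

Row minima: R1 → 0, R2 → -5, R3 → -2.
The best of these is 0.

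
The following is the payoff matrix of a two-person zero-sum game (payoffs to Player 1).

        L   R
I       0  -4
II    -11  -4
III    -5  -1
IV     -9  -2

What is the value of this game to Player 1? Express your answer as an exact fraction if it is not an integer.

Row minima: I → -4, II → -11, III → -5, IV → -9; maximin = -4.
Column maxima: L → 0, R → -1; minimax = -1.
-4 ≠ -1, so there is no saddle point; optimal play is mixed.
II is strictly dominated by III, so Player 1 never plays it.
IV is strictly dominated by III, so Player 1 never plays it.
On the remaining 2×2 (I, III vs L, R):
Let Player 1 play I with probability p. Expected payoff against L: 0p + (-5)(1−p) = 5p − 5; against R: (-4)p + (-1)(1−p) = −3p − 1.
Setting these equal: 5p − 5 = −3p − 1 ⇒ 8p = 4 ⇒ p = 1/2, and the value is (5)·(1/2) − 5 = -5/2.
For Player 2: with q = P(L), equating I's and III's payoffs gives 4q − 4 = −4q − 1 ⇒ q = 3/8.

-5/2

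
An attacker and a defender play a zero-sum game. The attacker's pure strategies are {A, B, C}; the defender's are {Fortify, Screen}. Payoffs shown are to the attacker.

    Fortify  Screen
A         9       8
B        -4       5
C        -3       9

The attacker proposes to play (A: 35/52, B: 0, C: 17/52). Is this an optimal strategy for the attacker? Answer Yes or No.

Against Fortify this mix gives (35/52)·9 + (17/52)·(-3) = 66/13.
Against Screen this mix gives (35/52)·8 + (17/52)·9 = 433/52.
The defender will play Fortify, holding the attacker to 66/13. Shifting weight toward the row that does better against Fortify would raise this floor (the equalizing mix achieves 105/13 against both Fortify and Screen), so the proposed strategy is not optimal.

No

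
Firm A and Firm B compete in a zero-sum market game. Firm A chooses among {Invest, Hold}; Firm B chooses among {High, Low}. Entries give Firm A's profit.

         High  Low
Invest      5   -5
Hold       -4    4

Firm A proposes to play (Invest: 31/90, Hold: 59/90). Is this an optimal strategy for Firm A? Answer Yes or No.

No

Against High this mix gives (31/90)·5 + (59/90)·(-4) = -9/10.
Against Low this mix gives (31/90)·(-5) + (59/90)·4 = 9/10.
Firm B will play High, holding Firm A to -9/10. Shifting weight toward the row that does better against High would raise this floor (the equalizing mix achieves 0 against both High and Low), so the proposed strategy is not optimal.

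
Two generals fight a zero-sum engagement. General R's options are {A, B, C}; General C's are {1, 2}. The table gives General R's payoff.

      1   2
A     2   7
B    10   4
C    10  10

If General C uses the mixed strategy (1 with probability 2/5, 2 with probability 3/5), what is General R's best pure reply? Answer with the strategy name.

Expected payoff of A: (2/5)·2 + (3/5)·7 = 5.
Expected payoff of B: (2/5)·10 + (3/5)·4 = 32/5.
Expected payoff of C: (2/5)·10 + (3/5)·10 = 10.
The largest is 10, so General R's best response is C.

C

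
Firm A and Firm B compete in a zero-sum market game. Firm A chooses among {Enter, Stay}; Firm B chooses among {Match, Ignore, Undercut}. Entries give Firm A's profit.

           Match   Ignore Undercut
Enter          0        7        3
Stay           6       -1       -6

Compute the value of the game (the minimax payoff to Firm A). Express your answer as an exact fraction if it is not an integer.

6/5

Row minima: Enter → 0, Stay → -6; maximin = 0.
Column maxima: Match → 6, Ignore → 7, Undercut → 3; minimax = 3.
0 ≠ 3, so there is no saddle point; optimal play is mixed.
Ignore is strictly dominated by Undercut (it gives Firm A strictly more in every row), so Firm B never plays it.
On the remaining 2×2 (Enter, Stay vs Match, Undercut):
Let Firm A play Enter with probability p. Expected payoff against Match: 0p + 6(1−p) = −6p + 6; against Undercut: 3p + (-6)(1−p) = 9p − 6.
Setting these equal: −6p + 6 = 9p − 6 ⇒ −15p = -12 ⇒ p = 4/5, and the value is (-6)·(4/5) + 6 = 6/5.
For Firm B: with q = P(Match), equating Enter's and Stay's payoffs gives −3q + 3 = 12q − 6 ⇒ q = 3/5.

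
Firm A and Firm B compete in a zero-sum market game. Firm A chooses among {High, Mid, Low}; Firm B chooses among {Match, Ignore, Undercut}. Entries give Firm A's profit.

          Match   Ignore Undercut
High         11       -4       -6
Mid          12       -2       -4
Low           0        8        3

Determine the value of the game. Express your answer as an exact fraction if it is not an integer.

Row minima: High → -6, Mid → -4, Low → 0; maximin = 0.
Column maxima: Match → 12, Ignore → 8, Undercut → 3; minimax = 3.
0 ≠ 3, so there is no saddle point; optimal play is mixed.
High is strictly dominated by Mid, so Firm A never plays it.
Ignore is strictly dominated by Undercut (it gives Firm A strictly more in every row), so Firm B never plays it.
On the remaining 2×2 (Mid, Low vs Match, Undercut):
Let Firm A play Mid with probability p. Expected payoff against Match: 12p + 0(1−p) = 12p; against Undercut: (-4)p + 3(1−p) = −7p + 3.
Setting these equal: 12p = −7p + 3 ⇒ 19p = 3 ⇒ p = 3/19, and the value is (12)·(3/19) = 36/19.
For Firm B: with q = P(Match), equating Mid's and Low's payoffs gives 16q − 4 = −3q + 3 ⇒ q = 7/19.

36/19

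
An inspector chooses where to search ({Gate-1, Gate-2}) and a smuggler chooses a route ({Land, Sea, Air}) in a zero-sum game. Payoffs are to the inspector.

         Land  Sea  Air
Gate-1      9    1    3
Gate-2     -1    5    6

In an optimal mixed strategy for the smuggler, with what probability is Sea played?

5/7

Row minima: Gate-1 → 1, Gate-2 → -1; maximin = 1.
Column maxima: Land → 9, Sea → 5, Air → 6; minimax = 5.
1 ≠ 5, so there is no saddle point; optimal play is mixed.
Air is strictly dominated by Sea (it gives the inspector strictly more in every row), so the smuggler never plays it.
On the remaining 2×2 (Gate-1, Gate-2 vs Land, Sea):
Let the inspector play Gate-1 with probability p. Expected payoff against Land: 9p + (-1)(1−p) = 10p − 1; against Sea: 1p + 5(1−p) = −4p + 5.
Setting these equal: 10p − 1 = −4p + 5 ⇒ 14p = 6 ⇒ p = 3/7, and the value is (10)·(3/7) − 1 = 23/7.
For the smuggler: with q = P(Land), equating Gate-1's and Gate-2's payoffs gives 8q + 1 = −6q + 5 ⇒ q = 2/7.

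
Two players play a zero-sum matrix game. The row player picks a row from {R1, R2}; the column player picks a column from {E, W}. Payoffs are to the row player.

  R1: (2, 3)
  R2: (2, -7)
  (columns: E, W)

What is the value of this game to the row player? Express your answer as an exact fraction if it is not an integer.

2

Row minima: R1 → 2, R2 → -7; maximin = 2.
Column maxima: E → 2, W → 3; minimax = 2.
Since maximin = minimax = 2, there is a saddle point and the value is 2.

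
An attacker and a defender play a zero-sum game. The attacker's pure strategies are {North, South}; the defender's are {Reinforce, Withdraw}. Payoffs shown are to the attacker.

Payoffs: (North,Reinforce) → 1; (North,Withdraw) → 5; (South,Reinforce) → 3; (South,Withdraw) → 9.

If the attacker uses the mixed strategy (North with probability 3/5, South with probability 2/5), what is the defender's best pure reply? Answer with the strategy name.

Reinforce

If the defender plays Reinforce, the attacker's expected payoff is (3/5)·1 + (2/5)·3 = 9/5.
If the defender plays Withdraw, the attacker's expected payoff is (3/5)·5 + (2/5)·9 = 33/5.
The defender minimizes the attacker's payoff; the smallest is 9/5, so the best response is Reinforce.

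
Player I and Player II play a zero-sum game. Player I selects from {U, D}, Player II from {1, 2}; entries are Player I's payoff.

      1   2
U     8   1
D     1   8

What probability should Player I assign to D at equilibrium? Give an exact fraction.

1/2

Row minima: U → 1, D → 1; maximin = 1.
Column maxima: 1 → 8, 2 → 8; minimax = 8.
1 ≠ 8, so there is no saddle point; optimal play is mixed.
Let Player I play U with probability p. Expected payoff against 1: 8p + 1(1−p) = 7p + 1; against 2: 1p + 8(1−p) = −7p + 8.
Setting these equal: 7p + 1 = −7p + 8 ⇒ 14p = 7 ⇒ p = 1/2, and the value is (7)·(1/2) + 1 = 9/2.
For Player II: with q = P(1), equating U's and D's payoffs gives 7q + 1 = −7q + 8 ⇒ q = 1/2.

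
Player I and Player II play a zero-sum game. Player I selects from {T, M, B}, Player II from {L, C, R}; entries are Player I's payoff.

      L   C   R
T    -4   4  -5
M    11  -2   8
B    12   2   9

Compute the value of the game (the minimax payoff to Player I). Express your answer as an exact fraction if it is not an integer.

Row minima: T → -5, M → -2, B → 2; maximin = 2.
Column maxima: L → 12, C → 4, R → 9; minimax = 4.
2 ≠ 4, so there is no saddle point; optimal play is mixed.
M is strictly dominated by B, so Player I never plays it.
L is strictly dominated by R (it gives Player I strictly more in every row), so Player II never plays it.
On the remaining 2×2 (T, B vs C, R):
Let Player I play T with probability p. Expected payoff against C: 4p + 2(1−p) = 2p + 2; against R: (-5)p + 9(1−p) = −14p + 9.
Setting these equal: 2p + 2 = −14p + 9 ⇒ 16p = 7 ⇒ p = 7/16, and the value is (2)·(7/16) + 2 = 23/8.
For Player II: with q = P(C), equating T's and B's payoffs gives 9q − 5 = −7q + 9 ⇒ q = 7/8.

23/8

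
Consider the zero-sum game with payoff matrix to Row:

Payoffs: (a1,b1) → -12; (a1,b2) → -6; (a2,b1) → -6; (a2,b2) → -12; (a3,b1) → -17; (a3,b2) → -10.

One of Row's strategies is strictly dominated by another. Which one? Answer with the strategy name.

a3

a1 gives a strictly higher payoff than a3 against every column: -12 > -17, -6 > -10.
So a3 is strictly dominated and Row never plays it.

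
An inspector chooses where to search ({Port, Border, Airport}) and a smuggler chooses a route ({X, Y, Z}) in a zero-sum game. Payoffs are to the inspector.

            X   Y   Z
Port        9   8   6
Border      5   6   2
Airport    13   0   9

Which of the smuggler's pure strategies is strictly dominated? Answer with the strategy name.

X

Z holds the inspector's payoff strictly below X in every row: 6 < 9, 2 < 5, 9 < 13.
So X is strictly dominated for the smuggler.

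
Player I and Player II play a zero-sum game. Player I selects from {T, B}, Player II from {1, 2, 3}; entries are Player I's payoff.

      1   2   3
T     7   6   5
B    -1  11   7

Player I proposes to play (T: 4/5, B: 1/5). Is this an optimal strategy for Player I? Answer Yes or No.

Against 1 this mix gives (4/5)·7 + (1/5)·(-1) = 27/5.
Against 2 this mix gives (4/5)·6 + (1/5)·11 = 7.
Against 3 this mix gives (4/5)·5 + (1/5)·7 = 27/5.
All of Player II's active replies (1, 3) yield 27/5, and no column does worse for Player I. The mix makes Player II indifferent and guarantees 27/5, so it is optimal.

Yes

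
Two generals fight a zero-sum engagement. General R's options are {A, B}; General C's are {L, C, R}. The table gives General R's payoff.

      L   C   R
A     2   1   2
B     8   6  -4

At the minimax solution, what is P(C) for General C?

6/11

Row minima: A → 1, B → -4; maximin = 1.
Column maxima: L → 8, C → 6, R → 2; minimax = 2.
1 ≠ 2, so there is no saddle point; optimal play is mixed.
L is strictly dominated by C (it gives General R strictly more in every row), so General C never plays it.
On the remaining 2×2 (A, B vs C, R):
Let General R play A with probability p. Expected payoff against C: 1p + 6(1−p) = −5p + 6; against R: 2p + (-4)(1−p) = 6p − 4.
Setting these equal: −5p + 6 = 6p − 4 ⇒ −11p = -10 ⇒ p = 10/11, and the value is (-5)·(10/11) + 6 = 16/11.
For General C: with q = P(C), equating A's and B's payoffs gives −q + 2 = 10q − 4 ⇒ q = 6/11.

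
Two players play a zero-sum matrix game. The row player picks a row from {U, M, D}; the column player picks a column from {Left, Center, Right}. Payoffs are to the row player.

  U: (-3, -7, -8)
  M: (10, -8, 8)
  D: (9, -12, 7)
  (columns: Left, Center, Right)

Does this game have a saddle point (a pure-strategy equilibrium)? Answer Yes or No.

Row minima: U → -8, M → -8, D → -12; maximin = -8.
Column maxima: Left → 10, Center → -7, Right → 8; minimax = -7.
-8 ≠ -7, so no pure-strategy equilibrium exists.

No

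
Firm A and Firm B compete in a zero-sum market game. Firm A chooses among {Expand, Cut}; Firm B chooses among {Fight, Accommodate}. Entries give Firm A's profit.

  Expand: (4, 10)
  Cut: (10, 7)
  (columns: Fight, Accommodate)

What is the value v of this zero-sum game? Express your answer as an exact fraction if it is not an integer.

Row minima: Expand → 4, Cut → 7; maximin = 7.
Column maxima: Fight → 10, Accommodate → 10; minimax = 10.
7 ≠ 10, so there is no saddle point; optimal play is mixed.
Let Firm A play Expand with probability p. Expected payoff against Fight: 4p + 10(1−p) = −6p + 10; against Accommodate: 10p + 7(1−p) = 3p + 7.
Setting these equal: −6p + 10 = 3p + 7 ⇒ −9p = -3 ⇒ p = 1/3, and the value is (-6)·(1/3) + 10 = 8.
For Firm B: with q = P(Fight), equating Expand's and Cut's payoffs gives −6q + 10 = 3q + 7 ⇒ q = 1/3.

8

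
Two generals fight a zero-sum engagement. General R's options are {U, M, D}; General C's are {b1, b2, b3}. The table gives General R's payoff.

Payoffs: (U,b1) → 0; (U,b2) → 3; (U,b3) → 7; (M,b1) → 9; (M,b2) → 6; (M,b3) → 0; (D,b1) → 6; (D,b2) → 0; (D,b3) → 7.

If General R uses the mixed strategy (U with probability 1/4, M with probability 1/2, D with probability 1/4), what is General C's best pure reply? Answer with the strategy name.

If General C plays b1, General R's expected payoff is (1/4)·0 + (1/2)·9 + (1/4)·6 = 6.
If General C plays b2, General R's expected payoff is (1/4)·3 + (1/2)·6 + (1/4)·0 = 15/4.
If General C plays b3, General R's expected payoff is (1/4)·7 + (1/2)·0 + (1/4)·7 = 7/2.
General C minimizes General R's payoff; the smallest is 7/2, so the best response is b3.

b3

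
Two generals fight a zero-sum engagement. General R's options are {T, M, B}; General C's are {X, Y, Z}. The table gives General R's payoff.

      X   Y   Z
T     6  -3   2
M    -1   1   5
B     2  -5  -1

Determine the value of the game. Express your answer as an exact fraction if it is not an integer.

3/11

Row minima: T → -3, M → -1, B → -5; maximin = -1.
Column maxima: X → 6, Y → 1, Z → 5; minimax = 1.
-1 ≠ 1, so there is no saddle point; optimal play is mixed.
B is strictly dominated by T, so General R never plays it.
Z is strictly dominated by Y (it gives General R strictly more in every row), so General C never plays it.
On the remaining 2×2 (T, M vs X, Y):
Let General R play T with probability p. Expected payoff against X: 6p + (-1)(1−p) = 7p − 1; against Y: (-3)p + 1(1−p) = −4p + 1.
Setting these equal: 7p − 1 = −4p + 1 ⇒ 11p = 2 ⇒ p = 2/11, and the value is (7)·(2/11) − 1 = 3/11.
For General C: with q = P(X), equating T's and M's payoffs gives 9q − 3 = −2q + 1 ⇒ q = 4/11.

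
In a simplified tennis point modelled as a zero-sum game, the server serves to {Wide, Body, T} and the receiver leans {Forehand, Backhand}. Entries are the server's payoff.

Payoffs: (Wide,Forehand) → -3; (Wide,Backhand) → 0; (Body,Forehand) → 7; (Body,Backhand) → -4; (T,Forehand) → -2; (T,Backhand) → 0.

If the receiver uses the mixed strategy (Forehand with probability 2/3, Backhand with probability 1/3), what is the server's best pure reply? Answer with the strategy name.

Expected payoff of Wide: (2/3)·(-3) + (1/3)·0 = -2.
Expected payoff of Body: (2/3)·7 + (1/3)·(-4) = 10/3.
Expected payoff of T: (2/3)·(-2) + (1/3)·0 = -4/3.
The largest is 10/3, so the server's best response is Body.

Body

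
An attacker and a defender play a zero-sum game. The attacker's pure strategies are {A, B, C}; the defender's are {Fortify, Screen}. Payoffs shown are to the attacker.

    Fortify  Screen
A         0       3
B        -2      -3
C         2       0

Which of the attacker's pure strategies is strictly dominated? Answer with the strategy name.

A gives a strictly higher payoff than B against every column: 0 > -2, 3 > -3.
So B is strictly dominated and the attacker never plays it.

B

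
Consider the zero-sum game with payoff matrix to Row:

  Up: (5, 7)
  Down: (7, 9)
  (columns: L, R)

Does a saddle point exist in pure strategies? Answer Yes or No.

Row minima: Up → 5, Down → 7; maximin = 7.
Column maxima: L → 7, R → 9; minimax = 7.
maximin = minimax = 7, so a saddle point exists.

Yes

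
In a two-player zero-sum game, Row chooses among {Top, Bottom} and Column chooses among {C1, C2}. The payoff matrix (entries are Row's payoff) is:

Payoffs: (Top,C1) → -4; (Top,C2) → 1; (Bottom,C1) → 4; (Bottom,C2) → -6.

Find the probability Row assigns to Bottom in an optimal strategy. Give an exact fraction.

Row minima: Top → -4, Bottom → -6; maximin = -4.
Column maxima: C1 → 4, C2 → 1; minimax = 1.
-4 ≠ 1, so there is no saddle point; optimal play is mixed.
Let Row play Top with probability p. Expected payoff against C1: (-4)p + 4(1−p) = −8p + 4; against C2: 1p + (-6)(1−p) = 7p − 6.
Setting these equal: −8p + 4 = 7p − 6 ⇒ −15p = -10 ⇒ p = 2/3, and the value is (-8)·(2/3) + 4 = -4/3.
For Column: with q = P(C1), equating Top's and Bottom's payoffs gives −5q + 1 = 10q − 6 ⇒ q = 7/15.

1/3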